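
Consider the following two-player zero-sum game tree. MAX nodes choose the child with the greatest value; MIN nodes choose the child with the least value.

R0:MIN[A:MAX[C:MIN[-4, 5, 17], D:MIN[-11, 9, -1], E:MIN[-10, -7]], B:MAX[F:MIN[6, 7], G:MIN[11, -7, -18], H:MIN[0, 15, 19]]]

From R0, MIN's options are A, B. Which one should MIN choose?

C (MIN): min(-4, 5, 17) = -4
D (MIN): min(-11, 9, -1) = -11
E (MIN): min(-10, -7) = -10
A (MAX): max(-4, -11, -10) = -4
F (MIN): min(6, 7) = 6
G (MIN): min(11, -7, -18) = -18
H (MIN): min(0, 15, 19) = 0
B (MAX): max(6, -18, 0) = 6
R0 (MIN): min(-4, 6) = -4
MIN at R0 wants the lowest of {A=-4, B=6}, so chooses A.

A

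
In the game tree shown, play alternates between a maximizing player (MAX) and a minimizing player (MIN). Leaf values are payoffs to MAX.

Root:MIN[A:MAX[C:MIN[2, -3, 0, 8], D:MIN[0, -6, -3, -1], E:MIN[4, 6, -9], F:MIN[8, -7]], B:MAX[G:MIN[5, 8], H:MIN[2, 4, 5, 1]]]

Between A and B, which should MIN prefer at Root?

A

C (MIN): min(2, -3, 0, 8) = -3
D (MIN): min(0, -6, -3, -1) = -6
E (MIN): min(4, 6, -9) = -9
F (MIN): min(8, -7) = -7
A (MAX): max(-3, -6, -9, -7) = -3
G (MIN): min(5, 8) = 5
H (MIN): min(2, 4, 5, 1) = 1
B (MAX): max(5, 1) = 5
MIN prefers the lower value; A=-3, B=5. A is better since -3 < 5.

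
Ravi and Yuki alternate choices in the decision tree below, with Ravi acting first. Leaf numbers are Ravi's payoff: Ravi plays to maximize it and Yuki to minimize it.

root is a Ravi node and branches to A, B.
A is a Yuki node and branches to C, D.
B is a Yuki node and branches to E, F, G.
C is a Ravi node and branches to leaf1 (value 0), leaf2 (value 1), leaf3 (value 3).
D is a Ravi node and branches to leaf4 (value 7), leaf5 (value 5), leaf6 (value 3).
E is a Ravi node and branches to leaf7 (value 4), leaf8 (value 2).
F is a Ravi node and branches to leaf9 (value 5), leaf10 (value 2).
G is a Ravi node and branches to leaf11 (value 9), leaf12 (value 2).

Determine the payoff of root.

C (Ravi): max(0, 1, 3) = 3
D (Ravi): max(7, 5, 3) = 7
A (Yuki): min(3, 7) = 3
E (Ravi): max(4, 2) = 4
F (Ravi): max(5, 2) = 5
G (Ravi): max(9, 2) = 9
B (Yuki): min(4, 5, 9) = 4
root (Ravi): max(3, 4) = 4

4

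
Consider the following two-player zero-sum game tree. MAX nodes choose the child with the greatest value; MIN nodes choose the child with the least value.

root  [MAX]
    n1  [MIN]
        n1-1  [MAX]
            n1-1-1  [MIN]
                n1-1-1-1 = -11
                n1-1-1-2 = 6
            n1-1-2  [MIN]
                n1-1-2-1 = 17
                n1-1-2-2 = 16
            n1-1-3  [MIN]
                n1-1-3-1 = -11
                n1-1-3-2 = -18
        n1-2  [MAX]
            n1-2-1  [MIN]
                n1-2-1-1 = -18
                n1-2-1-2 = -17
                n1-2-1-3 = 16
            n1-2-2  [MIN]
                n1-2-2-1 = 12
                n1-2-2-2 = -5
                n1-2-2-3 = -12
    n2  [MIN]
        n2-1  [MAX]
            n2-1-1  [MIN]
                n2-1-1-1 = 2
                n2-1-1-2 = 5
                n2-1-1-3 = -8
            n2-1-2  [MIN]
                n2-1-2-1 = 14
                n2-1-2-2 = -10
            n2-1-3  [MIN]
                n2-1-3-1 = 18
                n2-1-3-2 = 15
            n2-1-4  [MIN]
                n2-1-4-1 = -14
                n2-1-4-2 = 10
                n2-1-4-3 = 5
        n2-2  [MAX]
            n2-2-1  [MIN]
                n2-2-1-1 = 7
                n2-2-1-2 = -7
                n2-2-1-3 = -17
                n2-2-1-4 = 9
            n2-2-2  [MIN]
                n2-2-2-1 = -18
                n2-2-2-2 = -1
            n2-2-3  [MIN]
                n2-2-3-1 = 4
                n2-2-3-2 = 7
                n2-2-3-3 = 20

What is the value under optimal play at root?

4

n1-1-1 (MIN): min(-11, 6) = -11
n1-1-2 (MIN): min(17, 16) = 16
n1-1-3 (MIN): min(-11, -18) = -18
n1-1 (MAX): max(-11, 16, -18) = 16
n1-2-1 (MIN): min(-18, -17, 16) = -18
n1-2-2 (MIN): min(12, -5, -12) = -12
n1-2 (MAX): max(-18, -12) = -12
n1 (MIN): min(16, -12) = -12
n2-1-1 (MIN): min(2, 5, -8) = -8
n2-1-2 (MIN): min(14, -10) = -10
n2-1-3 (MIN): min(18, 15) = 15
n2-1-4 (MIN): min(-14, 10, 5) = -14
n2-1 (MAX): max(-8, -10, 15, -14) = 15
n2-2-1 (MIN): min(7, -7, -17, 9) = -17
n2-2-2 (MIN): min(-18, -1) = -18
n2-2-3 (MIN): min(4, 7, 20) = 4
n2-2 (MAX): max(-17, -18, 4) = 4
n2 (MIN): min(15, 4) = 4
root (MAX): max(-12, 4) = 4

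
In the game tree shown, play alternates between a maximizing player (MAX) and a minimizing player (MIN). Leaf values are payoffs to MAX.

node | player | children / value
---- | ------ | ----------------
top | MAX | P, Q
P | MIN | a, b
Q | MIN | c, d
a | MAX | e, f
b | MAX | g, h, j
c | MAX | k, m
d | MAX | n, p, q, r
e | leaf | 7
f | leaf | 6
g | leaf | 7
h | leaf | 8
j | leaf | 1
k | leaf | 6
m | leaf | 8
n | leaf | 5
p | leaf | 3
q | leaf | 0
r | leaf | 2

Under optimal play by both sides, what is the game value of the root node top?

a (MAX): max(7, 6) = 7
b (MAX): max(7, 8, 1) = 8
P (MIN): min(7, 8) = 7
c (MAX): max(6, 8) = 8
d (MAX): max(5, 3, 0, 2) = 5
Q (MIN): min(8, 5) = 5
top (MAX): max(7, 5) = 7

7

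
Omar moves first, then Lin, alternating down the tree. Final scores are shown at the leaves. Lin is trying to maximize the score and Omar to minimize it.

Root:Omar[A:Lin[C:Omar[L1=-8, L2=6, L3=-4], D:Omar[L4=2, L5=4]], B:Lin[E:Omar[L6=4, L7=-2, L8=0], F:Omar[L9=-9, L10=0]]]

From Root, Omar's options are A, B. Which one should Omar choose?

C (Omar): min(-8, 6, -4) = -8
D (Omar): min(2, 4) = 2
A (Lin): max(-8, 2) = 2
E (Omar): min(4, -2, 0) = -2
F (Omar): min(-9, 0) = -9
B (Lin): max(-2, -9) = -2
Root (Omar): min(2, -2) = -2
Omar at Root wants the lowest of {A=2, B=-2}, so chooses B.

B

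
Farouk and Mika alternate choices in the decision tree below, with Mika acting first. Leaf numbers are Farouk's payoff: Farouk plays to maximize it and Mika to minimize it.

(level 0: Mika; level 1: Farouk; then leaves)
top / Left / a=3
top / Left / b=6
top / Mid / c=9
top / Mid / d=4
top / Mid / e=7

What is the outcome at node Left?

Left (Farouk): max(3, 6) = 6

6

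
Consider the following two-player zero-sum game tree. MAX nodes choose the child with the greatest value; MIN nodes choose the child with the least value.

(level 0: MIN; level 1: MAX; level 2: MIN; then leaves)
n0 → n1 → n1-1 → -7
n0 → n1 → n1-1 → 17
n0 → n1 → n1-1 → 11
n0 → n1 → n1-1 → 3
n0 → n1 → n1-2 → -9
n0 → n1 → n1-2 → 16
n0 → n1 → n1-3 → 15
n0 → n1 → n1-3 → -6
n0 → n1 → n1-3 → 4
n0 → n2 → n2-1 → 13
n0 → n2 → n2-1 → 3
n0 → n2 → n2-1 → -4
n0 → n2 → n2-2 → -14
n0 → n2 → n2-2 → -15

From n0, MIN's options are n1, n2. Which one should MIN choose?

n1

n1-1 (MIN): min(-7, 17, 11, 3) = -7
n1-2 (MIN): min(-9, 16) = -9
n1-3 (MIN): min(15, -6, 4) = -6
n1 (MAX): max(-7, -9, -6) = -6
n2-1 (MIN): min(13, 3, -4) = -4
n2-2 (MIN): min(-14, -15) = -15
n2 (MAX): max(-4, -15) = -4
n0 (MIN): min(-6, -4) = -6
MIN at n0 wants the lowest of {n1=-6, n2=-4}, so chooses n1.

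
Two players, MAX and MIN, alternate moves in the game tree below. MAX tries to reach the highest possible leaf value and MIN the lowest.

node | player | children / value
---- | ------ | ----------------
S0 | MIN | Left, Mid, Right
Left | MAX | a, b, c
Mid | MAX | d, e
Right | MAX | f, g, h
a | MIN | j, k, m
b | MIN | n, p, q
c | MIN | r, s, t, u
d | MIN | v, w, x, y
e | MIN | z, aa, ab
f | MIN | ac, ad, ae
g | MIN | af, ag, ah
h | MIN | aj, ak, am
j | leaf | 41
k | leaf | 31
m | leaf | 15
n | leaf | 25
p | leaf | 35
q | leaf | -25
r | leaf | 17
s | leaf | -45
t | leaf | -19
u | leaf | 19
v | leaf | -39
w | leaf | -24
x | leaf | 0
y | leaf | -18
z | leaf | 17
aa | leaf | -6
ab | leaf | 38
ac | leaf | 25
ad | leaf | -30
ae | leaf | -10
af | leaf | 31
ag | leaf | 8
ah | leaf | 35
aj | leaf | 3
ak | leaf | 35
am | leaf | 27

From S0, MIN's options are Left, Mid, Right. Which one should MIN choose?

a (MIN): min(41, 31, 15) = 15
b (MIN): min(25, 35, -25) = -25
c (MIN): min(17, -45, -19, 19) = -45
Left (MAX): max(15, -25, -45) = 15
d (MIN): min(-39, -24, 0, -18) = -39
e (MIN): min(17, -6, 38) = -6
Mid (MAX): max(-39, -6) = -6
f (MIN): min(25, -30, -10) = -30
g (MIN): min(31, 8, 35) = 8
h (MIN): min(3, 35, 27) = 3
Right (MAX): max(-30, 8, 3) = 8
S0 (MIN): min(15, -6, 8) = -6
MIN at S0 wants the lowest of {Left=15, Mid=-6, Right=8}, so chooses Mid.

Mid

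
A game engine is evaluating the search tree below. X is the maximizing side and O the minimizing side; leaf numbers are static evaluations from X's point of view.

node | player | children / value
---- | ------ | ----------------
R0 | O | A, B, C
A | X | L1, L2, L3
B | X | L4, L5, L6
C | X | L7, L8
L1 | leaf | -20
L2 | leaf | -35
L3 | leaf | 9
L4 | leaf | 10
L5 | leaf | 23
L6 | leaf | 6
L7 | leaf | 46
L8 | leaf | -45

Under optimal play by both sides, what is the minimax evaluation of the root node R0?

A (X): max(-20, -35, 9) = 9
B (X): max(10, 23, 6) = 23
C (X): max(46, -45) = 46
R0 (O): min(9, 23, 46) = 9

9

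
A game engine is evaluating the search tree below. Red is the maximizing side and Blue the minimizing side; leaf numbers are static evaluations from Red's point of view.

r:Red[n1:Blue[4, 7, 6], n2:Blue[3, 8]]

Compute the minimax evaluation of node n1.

n1 (Blue): min(4, 7, 6) = 4

4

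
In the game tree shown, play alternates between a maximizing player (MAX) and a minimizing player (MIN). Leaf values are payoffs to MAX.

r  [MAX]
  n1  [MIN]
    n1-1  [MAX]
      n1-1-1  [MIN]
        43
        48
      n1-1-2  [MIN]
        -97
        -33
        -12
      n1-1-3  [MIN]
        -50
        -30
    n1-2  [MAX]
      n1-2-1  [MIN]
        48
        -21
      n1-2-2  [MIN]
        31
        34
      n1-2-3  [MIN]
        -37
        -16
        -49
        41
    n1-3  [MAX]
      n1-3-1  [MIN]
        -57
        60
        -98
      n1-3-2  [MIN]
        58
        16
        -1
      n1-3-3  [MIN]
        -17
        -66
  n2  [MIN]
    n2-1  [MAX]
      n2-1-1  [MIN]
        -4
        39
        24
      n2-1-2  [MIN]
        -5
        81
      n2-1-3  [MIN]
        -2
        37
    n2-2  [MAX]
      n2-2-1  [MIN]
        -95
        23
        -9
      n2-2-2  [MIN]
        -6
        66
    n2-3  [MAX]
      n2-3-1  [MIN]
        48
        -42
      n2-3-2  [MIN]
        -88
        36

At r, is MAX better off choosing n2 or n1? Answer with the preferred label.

n1

n2-1-1 (MIN): min(-4, 39, 24) = -4
n2-1-2 (MIN): min(-5, 81) = -5
n2-1-3 (MIN): min(-2, 37) = -2
n2-1 (MAX): max(-4, -5, -2) = -2
n2-2-1 (MIN): min(-95, 23, -9) = -95
n2-2-2 (MIN): min(-6, 66) = -6
n2-2 (MAX): max(-95, -6) = -6
n2-3-1 (MIN): min(48, -42) = -42
n2-3-2 (MIN): min(-88, 36) = -88
n2-3 (MAX): max(-42, -88) = -42
n2 (MIN): min(-2, -6, -42) = -42
n1-1-1 (MIN): min(43, 48) = 43
n1-1-2 (MIN): min(-97, -33, -12) = -97
n1-1-3 (MIN): min(-50, -30) = -50
n1-1 (MAX): max(43, -97, -50) = 43
n1-2-1 (MIN): min(48, -21) = -21
n1-2-2 (MIN): min(31, 34) = 31
n1-2-3 (MIN): min(-37, -16, -49, 41) = -49
n1-2 (MAX): max(-21, 31, -49) = 31
n1-3-1 (MIN): min(-57, 60, -98) = -98
n1-3-2 (MIN): min(58, 16, -1) = -1
n1-3-3 (MIN): min(-17, -66) = -66
n1-3 (MAX): max(-98, -1, -66) = -1
n1 (MIN): min(43, 31, -1) = -1
MAX prefers the higher value; n2=-42, n1=-1. n1 is better since -1 > -42.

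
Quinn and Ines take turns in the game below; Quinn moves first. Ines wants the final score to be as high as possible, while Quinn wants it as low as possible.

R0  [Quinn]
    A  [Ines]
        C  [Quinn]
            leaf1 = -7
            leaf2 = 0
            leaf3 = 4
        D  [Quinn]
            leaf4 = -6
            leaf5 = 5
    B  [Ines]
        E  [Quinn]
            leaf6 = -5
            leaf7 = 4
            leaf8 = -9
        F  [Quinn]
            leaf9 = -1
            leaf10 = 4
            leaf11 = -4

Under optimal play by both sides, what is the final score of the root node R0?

-6

C (Quinn): min(-7, 0, 4) = -7
D (Quinn): min(-6, 5) = -6
A (Ines): max(-7, -6) = -6
E (Quinn): min(-5, 4, -9) = -9
F (Quinn): min(-1, 4, -4) = -4
B (Ines): max(-9, -4) = -4
R0 (Quinn): min(-6, -4) = -6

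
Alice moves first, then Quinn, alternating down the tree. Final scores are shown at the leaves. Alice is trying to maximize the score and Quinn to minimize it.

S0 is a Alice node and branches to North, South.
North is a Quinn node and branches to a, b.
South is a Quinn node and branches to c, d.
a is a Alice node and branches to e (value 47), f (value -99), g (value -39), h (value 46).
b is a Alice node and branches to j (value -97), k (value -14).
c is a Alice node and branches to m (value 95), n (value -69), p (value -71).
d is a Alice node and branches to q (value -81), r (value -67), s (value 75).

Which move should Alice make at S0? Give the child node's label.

South

a (Alice): max(47, -99, -39, 46) = 47
b (Alice): max(-97, -14) = -14
North (Quinn): min(47, -14) = -14
c (Alice): max(95, -69, -71) = 95
d (Alice): max(-81, -67, 75) = 75
South (Quinn): min(95, 75) = 75
S0 (Alice): max(-14, 75) = 75
Alice at S0 wants the highest of {North=-14, South=75}, so chooses South.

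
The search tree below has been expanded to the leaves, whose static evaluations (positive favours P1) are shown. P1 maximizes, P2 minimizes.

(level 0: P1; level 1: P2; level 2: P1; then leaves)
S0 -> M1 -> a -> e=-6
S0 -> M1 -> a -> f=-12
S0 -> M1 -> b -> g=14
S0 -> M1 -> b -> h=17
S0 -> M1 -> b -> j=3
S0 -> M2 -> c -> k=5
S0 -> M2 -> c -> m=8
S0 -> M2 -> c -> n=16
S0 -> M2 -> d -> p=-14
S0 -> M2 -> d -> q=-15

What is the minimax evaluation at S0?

a (P1): max(-6, -12) = -6
b (P1): max(14, 17, 3) = 17
M1 (P2): min(-6, 17) = -6
c (P1): max(5, 8, 16) = 16
d (P1): max(-14, -15) = -14
M2 (P2): min(16, -14) = -14
S0 (P1): max(-6, -14) = -6

-6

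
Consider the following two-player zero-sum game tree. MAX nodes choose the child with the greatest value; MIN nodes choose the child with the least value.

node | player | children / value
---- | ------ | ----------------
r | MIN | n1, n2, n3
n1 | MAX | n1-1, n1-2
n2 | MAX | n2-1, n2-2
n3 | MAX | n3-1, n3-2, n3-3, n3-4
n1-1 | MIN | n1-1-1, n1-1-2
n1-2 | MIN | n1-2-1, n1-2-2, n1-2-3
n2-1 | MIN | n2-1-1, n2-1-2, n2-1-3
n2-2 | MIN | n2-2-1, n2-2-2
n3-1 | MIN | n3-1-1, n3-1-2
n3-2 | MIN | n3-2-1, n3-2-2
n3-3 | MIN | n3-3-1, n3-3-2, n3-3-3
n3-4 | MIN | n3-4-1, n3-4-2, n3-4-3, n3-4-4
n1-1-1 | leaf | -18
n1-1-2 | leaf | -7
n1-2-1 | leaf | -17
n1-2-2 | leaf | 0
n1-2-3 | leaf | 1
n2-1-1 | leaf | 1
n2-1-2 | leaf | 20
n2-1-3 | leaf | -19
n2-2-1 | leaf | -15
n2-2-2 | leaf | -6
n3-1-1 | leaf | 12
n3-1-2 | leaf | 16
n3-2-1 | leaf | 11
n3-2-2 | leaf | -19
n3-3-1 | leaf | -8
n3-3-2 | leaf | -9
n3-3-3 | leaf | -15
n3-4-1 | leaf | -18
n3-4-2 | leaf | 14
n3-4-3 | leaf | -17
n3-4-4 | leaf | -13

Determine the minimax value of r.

-17

n1-1 (MIN): min(-18, -7) = -18
n1-2 (MIN): min(-17, 0, 1) = -17
n1 (MAX): max(-18, -17) = -17
n2-1 (MIN): min(1, 20, -19) = -19
n2-2 (MIN): min(-15, -6) = -15
n2 (MAX): max(-19, -15) = -15
n3-1 (MIN): min(12, 16) = 12
n3-2 (MIN): min(11, -19) = -19
n3-3 (MIN): min(-8, -9, -15) = -15
n3-4 (MIN): min(-18, 14, -17, -13) = -18
n3 (MAX): max(12, -19, -15, -18) = 12
r (MIN): min(-17, -15, 12) = -17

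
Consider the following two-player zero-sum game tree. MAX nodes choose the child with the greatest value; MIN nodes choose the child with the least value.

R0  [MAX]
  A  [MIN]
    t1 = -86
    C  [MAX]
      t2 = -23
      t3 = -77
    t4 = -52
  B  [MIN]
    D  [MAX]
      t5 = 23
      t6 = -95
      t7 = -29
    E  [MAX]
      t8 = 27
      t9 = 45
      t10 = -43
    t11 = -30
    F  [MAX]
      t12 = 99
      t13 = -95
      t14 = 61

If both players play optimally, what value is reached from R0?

C (MAX): max(-23, -77) = -23
A (MIN): min(-86, -23, -52) = -86
D (MAX): max(23, -95, -29) = 23
E (MAX): max(27, 45, -43) = 45
F (MAX): max(99, -95, 61) = 99
B (MIN): min(23, 45, -30, 99) = -30
R0 (MAX): max(-86, -30) = -30

-30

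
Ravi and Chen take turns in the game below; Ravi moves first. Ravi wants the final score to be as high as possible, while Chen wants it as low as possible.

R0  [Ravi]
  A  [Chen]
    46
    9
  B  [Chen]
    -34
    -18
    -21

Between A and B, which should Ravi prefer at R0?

A (Chen): min(46, 9) = 9
B (Chen): min(-34, -18, -21) = -34
Ravi prefers the higher value; A=9, B=-34. A is better since 9 > -34.

A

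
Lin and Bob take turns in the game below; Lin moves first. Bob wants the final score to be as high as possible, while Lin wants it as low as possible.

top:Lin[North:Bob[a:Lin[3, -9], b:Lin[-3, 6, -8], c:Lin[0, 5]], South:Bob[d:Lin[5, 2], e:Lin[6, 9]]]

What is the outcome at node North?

a (Lin): min(3, -9) = -9
b (Lin): min(-3, 6, -8) = -8
c (Lin): min(0, 5) = 0
North (Bob): max(-9, -8, 0) = 0

0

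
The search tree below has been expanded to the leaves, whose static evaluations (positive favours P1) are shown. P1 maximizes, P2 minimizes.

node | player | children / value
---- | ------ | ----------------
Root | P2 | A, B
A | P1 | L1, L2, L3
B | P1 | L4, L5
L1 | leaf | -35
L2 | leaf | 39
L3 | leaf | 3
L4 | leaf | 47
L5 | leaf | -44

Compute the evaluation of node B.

47

B (P1): max(47, -44) = 47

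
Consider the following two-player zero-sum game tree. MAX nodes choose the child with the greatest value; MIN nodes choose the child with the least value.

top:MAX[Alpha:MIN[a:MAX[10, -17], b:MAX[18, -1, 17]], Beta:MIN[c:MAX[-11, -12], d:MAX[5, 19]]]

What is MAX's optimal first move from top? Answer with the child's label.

Alpha

a (MAX): max(10, -17) = 10
b (MAX): max(18, -1, 17) = 18
Alpha (MIN): min(10, 18) = 10
c (MAX): max(-11, -12) = -11
d (MAX): max(5, 19) = 19
Beta (MIN): min(-11, 19) = -11
top (MAX): max(10, -11) = 10
MAX at top wants the highest of {Alpha=10, Beta=-11}, so chooses Alpha.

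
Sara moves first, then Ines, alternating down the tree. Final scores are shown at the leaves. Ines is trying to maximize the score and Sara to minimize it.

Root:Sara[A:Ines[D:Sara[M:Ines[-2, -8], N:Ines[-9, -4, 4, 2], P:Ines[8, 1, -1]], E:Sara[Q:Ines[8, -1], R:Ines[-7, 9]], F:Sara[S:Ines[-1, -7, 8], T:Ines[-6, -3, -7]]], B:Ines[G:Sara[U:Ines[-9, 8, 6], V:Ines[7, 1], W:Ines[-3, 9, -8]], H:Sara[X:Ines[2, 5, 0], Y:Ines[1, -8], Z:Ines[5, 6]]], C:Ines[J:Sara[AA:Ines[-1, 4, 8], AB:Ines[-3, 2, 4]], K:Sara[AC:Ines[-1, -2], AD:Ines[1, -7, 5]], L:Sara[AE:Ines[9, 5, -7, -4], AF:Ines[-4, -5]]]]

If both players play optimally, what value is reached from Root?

M (Ines): max(-2, -8) = -2
N (Ines): max(-9, -4, 4, 2) = 4
P (Ines): max(8, 1, -1) = 8
D (Sara): min(-2, 4, 8) = -2
Q (Ines): max(8, -1) = 8
R (Ines): max(-7, 9) = 9
E (Sara): min(8, 9) = 8
S (Ines): max(-1, -7, 8) = 8
T (Ines): max(-6, -3, -7) = -3
F (Sara): min(8, -3) = -3
A (Ines): max(-2, 8, -3) = 8
U (Ines): max(-9, 8, 6) = 8
V (Ines): max(7, 1) = 7
W (Ines): max(-3, 9, -8) = 9
G (Sara): min(8, 7, 9) = 7
X (Ines): max(2, 5, 0) = 5
Y (Ines): max(1, -8) = 1
Z (Ines): max(5, 6) = 6
H (Sara): min(5, 1, 6) = 1
B (Ines): max(7, 1) = 7
AA (Ines): max(-1, 4, 8) = 8
AB (Ines): max(-3, 2, 4) = 4
J (Sara): min(8, 4) = 4
AC (Ines): max(-1, -2) = -1
AD (Ines): max(1, -7, 5) = 5
K (Sara): min(-1, 5) = -1
AE (Ines): max(9, 5, -7, -4) = 9
AF (Ines): max(-4, -5) = -4
L (Sara): min(9, -4) = -4
C (Ines): max(4, -1, -4) = 4
Root (Sara): min(8, 7, 4) = 4

4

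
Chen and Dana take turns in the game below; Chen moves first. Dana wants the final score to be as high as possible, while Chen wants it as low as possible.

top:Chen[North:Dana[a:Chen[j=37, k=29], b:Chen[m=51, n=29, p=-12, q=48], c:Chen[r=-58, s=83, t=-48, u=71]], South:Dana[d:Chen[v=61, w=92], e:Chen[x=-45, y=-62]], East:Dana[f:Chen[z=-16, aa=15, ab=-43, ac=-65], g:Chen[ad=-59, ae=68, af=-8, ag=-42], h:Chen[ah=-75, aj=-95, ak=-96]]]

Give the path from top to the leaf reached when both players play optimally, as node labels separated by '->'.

a (Chen): min(37, 29) = 29
b (Chen): min(51, 29, -12, 48) = -12
c (Chen): min(-58, 83, -48, 71) = -58
North (Dana): max(29, -12, -58) = 29
d (Chen): min(61, 92) = 61
e (Chen): min(-45, -62) = -62
South (Dana): max(61, -62) = 61
f (Chen): min(-16, 15, -43, -65) = -65
g (Chen): min(-59, 68, -8, -42) = -59
h (Chen): min(-75, -95, -96) = -96
East (Dana): max(-65, -59, -96) = -59
top (Chen): min(29, 61, -59) = -59
At top, Chen picks East (lowest: -59).
At East, Dana picks g (highest: -59).
At g, Chen picks ad (lowest: -59).
Terminal value -59.

top -> East -> g -> ad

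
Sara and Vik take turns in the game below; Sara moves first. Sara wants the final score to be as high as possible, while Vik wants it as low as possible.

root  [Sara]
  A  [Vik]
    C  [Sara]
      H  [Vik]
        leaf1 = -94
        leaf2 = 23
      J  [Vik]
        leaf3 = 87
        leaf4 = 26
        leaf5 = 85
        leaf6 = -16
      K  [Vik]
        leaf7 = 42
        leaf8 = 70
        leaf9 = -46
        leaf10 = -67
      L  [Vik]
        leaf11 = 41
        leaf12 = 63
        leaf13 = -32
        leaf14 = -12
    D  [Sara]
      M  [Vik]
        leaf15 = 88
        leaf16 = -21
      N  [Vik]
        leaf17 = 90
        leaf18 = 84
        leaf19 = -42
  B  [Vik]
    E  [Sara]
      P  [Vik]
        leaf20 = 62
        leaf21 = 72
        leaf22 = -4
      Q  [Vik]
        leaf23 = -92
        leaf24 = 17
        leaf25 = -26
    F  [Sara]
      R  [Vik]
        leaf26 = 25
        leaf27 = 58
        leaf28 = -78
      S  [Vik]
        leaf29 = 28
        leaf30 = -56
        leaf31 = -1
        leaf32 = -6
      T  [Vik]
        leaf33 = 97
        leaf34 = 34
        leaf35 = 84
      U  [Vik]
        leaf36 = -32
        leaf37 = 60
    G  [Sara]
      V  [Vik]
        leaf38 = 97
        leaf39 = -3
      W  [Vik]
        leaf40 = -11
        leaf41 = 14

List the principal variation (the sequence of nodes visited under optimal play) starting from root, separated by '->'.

root -> B -> E -> P -> leaf22

H (Vik): min(-94, 23) = -94
J (Vik): min(87, 26, 85, -16) = -16
K (Vik): min(42, 70, -46, -67) = -67
L (Vik): min(41, 63, -32, -12) = -32
C (Sara): max(-94, -16, -67, -32) = -16
M (Vik): min(88, -21) = -21
N (Vik): min(90, 84, -42) = -42
D (Sara): max(-21, -42) = -21
A (Vik): min(-16, -21) = -21
P (Vik): min(62, 72, -4) = -4
Q (Vik): min(-92, 17, -26) = -92
E (Sara): max(-4, -92) = -4
R (Vik): min(25, 58, -78) = -78
S (Vik): min(28, -56, -1, -6) = -56
T (Vik): min(97, 34, 84) = 34
U (Vik): min(-32, 60) = -32
F (Sara): max(-78, -56, 34, -32) = 34
V (Vik): min(97, -3) = -3
W (Vik): min(-11, 14) = -11
G (Sara): max(-3, -11) = -3
B (Vik): min(-4, 34, -3) = -4
root (Sara): max(-21, -4) = -4
At root, Sara picks B (highest: -4).
At B, Vik picks E (lowest: -4).
At E, Sara picks P (highest: -4).
At P, Vik picks leaf22 (lowest: -4).
Terminal value -4.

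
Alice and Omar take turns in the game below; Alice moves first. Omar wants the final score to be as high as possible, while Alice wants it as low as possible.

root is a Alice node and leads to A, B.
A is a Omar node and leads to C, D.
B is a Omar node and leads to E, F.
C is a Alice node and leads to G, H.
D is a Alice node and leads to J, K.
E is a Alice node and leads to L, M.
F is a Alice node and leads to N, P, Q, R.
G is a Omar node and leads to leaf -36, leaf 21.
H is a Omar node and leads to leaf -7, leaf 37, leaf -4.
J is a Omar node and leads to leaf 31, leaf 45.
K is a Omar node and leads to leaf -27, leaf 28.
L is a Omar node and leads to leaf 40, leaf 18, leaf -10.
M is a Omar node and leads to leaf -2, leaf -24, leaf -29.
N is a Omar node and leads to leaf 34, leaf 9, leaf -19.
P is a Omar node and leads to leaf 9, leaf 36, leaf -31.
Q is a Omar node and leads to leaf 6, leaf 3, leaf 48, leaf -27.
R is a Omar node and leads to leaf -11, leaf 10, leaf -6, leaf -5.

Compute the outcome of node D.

J (Omar): max(31, 45) = 45
K (Omar): max(-27, 28) = 28
D (Alice): min(45, 28) = 28

28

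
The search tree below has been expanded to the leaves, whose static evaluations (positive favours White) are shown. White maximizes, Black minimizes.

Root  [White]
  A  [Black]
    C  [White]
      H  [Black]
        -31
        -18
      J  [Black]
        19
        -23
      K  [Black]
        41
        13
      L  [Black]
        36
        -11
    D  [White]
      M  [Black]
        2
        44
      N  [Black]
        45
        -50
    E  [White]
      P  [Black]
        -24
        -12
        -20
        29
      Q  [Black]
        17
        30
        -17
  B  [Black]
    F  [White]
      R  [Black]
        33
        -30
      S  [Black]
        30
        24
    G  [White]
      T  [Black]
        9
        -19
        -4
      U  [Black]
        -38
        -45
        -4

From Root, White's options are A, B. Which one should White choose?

H (Black): min(-31, -18) = -31
J (Black): min(19, -23) = -23
K (Black): min(41, 13) = 13
L (Black): min(36, -11) = -11
C (White): max(-31, -23, 13, -11) = 13
M (Black): min(2, 44) = 2
N (Black): min(45, -50) = -50
D (White): max(2, -50) = 2
P (Black): min(-24, -12, -20, 29) = -24
Q (Black): min(17, 30, -17) = -17
E (White): max(-24, -17) = -17
A (Black): min(13, 2, -17) = -17
R (Black): min(33, -30) = -30
S (Black): min(30, 24) = 24
F (White): max(-30, 24) = 24
T (Black): min(9, -19, -4) = -19
U (Black): min(-38, -45, -4) = -45
G (White): max(-19, -45) = -19
B (Black): min(24, -19) = -19
Root (White): max(-17, -19) = -17
White at Root wants the highest of {A=-17, B=-19}, so chooses A.

A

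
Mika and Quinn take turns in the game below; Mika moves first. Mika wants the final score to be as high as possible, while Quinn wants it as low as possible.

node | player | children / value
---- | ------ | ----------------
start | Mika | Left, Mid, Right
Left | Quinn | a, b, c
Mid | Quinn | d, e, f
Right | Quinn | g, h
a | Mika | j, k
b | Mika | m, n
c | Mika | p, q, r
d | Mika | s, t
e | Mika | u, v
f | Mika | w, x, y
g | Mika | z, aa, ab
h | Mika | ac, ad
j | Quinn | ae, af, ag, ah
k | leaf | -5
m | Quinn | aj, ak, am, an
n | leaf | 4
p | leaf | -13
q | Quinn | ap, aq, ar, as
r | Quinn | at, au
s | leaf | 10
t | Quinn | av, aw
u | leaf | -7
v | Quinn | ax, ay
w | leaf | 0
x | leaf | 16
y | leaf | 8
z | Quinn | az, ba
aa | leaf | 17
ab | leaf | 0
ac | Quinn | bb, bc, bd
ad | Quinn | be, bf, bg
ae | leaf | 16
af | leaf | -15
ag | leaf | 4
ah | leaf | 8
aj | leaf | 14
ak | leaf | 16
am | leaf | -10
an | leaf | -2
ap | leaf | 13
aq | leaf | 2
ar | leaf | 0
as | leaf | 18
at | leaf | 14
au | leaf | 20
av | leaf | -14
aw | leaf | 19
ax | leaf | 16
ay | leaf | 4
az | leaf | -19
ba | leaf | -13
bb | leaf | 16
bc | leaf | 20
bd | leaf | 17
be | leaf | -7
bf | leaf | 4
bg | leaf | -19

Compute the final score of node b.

4

m (Quinn): min(14, 16, -10, -2) = -10
b (Mika): max(-10, 4) = 4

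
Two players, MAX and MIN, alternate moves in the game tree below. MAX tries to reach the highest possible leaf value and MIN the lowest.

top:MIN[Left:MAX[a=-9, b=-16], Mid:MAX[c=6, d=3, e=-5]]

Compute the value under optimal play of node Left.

-9

Left (MAX): max(-9, -16) = -9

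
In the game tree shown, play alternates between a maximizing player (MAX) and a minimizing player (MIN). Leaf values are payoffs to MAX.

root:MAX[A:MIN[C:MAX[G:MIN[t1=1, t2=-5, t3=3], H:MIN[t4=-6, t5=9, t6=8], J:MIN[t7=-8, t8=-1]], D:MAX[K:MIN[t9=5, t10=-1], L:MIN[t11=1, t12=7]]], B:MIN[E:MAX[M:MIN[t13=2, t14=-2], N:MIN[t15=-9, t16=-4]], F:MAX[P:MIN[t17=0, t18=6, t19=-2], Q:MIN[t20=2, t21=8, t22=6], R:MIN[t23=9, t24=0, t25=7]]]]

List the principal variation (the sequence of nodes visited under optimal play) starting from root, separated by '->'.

root -> B -> E -> M -> t14

G (MIN): min(1, -5, 3) = -5
H (MIN): min(-6, 9, 8) = -6
J (MIN): min(-8, -1) = -8
C (MAX): max(-5, -6, -8) = -5
K (MIN): min(5, -1) = -1
L (MIN): min(1, 7) = 1
D (MAX): max(-1, 1) = 1
A (MIN): min(-5, 1) = -5
M (MIN): min(2, -2) = -2
N (MIN): min(-9, -4) = -9
E (MAX): max(-2, -9) = -2
P (MIN): min(0, 6, -2) = -2
Q (MIN): min(2, 8, 6) = 2
R (MIN): min(9, 0, 7) = 0
F (MAX): max(-2, 2, 0) = 2
B (MIN): min(-2, 2) = -2
root (MAX): max(-5, -2) = -2
At root, MAX picks B (highest: -2).
At B, MIN picks E (lowest: -2).
At E, MAX picks M (highest: -2).
At M, MIN picks t14 (lowest: -2).
Terminal value -2.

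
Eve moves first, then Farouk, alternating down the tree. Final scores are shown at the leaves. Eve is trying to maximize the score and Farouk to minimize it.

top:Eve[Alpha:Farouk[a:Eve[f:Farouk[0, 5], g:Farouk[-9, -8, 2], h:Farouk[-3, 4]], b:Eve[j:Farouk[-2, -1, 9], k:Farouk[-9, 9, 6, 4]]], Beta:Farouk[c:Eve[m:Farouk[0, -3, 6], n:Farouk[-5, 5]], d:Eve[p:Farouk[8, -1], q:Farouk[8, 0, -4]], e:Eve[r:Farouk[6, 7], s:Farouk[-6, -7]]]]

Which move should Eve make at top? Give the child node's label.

Alpha

f (Farouk): min(0, 5) = 0
g (Farouk): min(-9, -8, 2) = -9
h (Farouk): min(-3, 4) = -3
a (Eve): max(0, -9, -3) = 0
j (Farouk): min(-2, -1, 9) = -2
k (Farouk): min(-9, 9, 6, 4) = -9
b (Eve): max(-2, -9) = -2
Alpha (Farouk): min(0, -2) = -2
m (Farouk): min(0, -3, 6) = -3
n (Farouk): min(-5, 5) = -5
c (Eve): max(-3, -5) = -3
p (Farouk): min(8, -1) = -1
q (Farouk): min(8, 0, -4) = -4
d (Eve): max(-1, -4) = -1
r (Farouk): min(6, 7) = 6
s (Farouk): min(-6, -7) = -7
e (Eve): max(6, -7) = 6
Beta (Farouk): min(-3, -1, 6) = -3
top (Eve): max(-2, -3) = -2
Eve at top wants the highest of {Alpha=-2, Beta=-3}, so chooses Alpha.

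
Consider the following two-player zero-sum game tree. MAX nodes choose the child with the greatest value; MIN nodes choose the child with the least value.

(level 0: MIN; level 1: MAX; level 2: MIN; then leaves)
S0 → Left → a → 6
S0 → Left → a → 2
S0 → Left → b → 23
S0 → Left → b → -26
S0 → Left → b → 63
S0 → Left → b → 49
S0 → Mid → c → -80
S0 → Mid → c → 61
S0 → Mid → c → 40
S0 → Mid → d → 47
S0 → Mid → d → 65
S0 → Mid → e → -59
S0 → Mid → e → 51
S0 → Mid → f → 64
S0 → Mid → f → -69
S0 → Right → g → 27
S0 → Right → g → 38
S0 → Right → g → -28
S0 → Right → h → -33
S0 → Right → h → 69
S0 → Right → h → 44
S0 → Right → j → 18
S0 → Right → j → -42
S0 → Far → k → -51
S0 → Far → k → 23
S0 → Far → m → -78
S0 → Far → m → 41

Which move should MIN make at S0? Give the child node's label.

Far

a (MIN): min(6, 2) = 2
b (MIN): min(23, -26, 63, 49) = -26
Left (MAX): max(2, -26) = 2
c (MIN): min(-80, 61, 40) = -80
d (MIN): min(47, 65) = 47
e (MIN): min(-59, 51) = -59
f (MIN): min(64, -69) = -69
Mid (MAX): max(-80, 47, -59, -69) = 47
g (MIN): min(27, 38, -28) = -28
h (MIN): min(-33, 69, 44) = -33
j (MIN): min(18, -42) = -42
Right (MAX): max(-28, -33, -42) = -28
k (MIN): min(-51, 23) = -51
m (MIN): min(-78, 41) = -78
Far (MAX): max(-51, -78) = -51
S0 (MIN): min(2, 47, -28, -51) = -51
MIN at S0 wants the lowest of {Left=2, Mid=47, Right=-28, Far=-51}, so chooses Far.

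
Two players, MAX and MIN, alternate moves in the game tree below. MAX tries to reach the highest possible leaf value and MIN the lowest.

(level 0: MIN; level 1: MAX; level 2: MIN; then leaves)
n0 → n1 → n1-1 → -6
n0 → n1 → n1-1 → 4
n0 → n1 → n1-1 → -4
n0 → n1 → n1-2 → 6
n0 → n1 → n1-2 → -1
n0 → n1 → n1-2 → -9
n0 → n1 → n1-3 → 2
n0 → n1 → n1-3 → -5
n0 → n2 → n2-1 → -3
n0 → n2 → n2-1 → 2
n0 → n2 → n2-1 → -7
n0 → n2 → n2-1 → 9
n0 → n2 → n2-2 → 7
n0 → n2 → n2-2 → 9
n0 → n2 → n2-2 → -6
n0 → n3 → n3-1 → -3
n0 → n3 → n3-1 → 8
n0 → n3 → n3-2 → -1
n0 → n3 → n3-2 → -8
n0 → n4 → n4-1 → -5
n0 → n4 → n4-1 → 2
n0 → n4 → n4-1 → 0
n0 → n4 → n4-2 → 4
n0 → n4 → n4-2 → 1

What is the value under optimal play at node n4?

n4-1 (MIN): min(-5, 2, 0) = -5
n4-2 (MIN): min(4, 1) = 1
n4 (MAX): max(-5, 1) = 1

1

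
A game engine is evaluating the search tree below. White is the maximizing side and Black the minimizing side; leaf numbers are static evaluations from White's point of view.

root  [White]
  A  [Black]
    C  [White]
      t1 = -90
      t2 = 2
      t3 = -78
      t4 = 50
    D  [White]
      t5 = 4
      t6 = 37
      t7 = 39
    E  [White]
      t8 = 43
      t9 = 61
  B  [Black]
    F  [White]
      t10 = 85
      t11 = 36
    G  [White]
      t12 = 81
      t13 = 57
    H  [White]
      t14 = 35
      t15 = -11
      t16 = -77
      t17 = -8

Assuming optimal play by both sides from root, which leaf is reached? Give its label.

t7

C (White): max(-90, 2, -78, 50) = 50
D (White): max(4, 37, 39) = 39
E (White): max(43, 61) = 61
A (Black): min(50, 39, 61) = 39
F (White): max(85, 36) = 85
G (White): max(81, 57) = 81
H (White): max(35, -11, -77, -8) = 35
B (Black): min(85, 81, 35) = 35
root (White): max(39, 35) = 39
At root, White picks A (highest: 39).
At A, Black picks D (lowest: 39).
At D, White picks t7 (highest: 39).
Terminal value 39.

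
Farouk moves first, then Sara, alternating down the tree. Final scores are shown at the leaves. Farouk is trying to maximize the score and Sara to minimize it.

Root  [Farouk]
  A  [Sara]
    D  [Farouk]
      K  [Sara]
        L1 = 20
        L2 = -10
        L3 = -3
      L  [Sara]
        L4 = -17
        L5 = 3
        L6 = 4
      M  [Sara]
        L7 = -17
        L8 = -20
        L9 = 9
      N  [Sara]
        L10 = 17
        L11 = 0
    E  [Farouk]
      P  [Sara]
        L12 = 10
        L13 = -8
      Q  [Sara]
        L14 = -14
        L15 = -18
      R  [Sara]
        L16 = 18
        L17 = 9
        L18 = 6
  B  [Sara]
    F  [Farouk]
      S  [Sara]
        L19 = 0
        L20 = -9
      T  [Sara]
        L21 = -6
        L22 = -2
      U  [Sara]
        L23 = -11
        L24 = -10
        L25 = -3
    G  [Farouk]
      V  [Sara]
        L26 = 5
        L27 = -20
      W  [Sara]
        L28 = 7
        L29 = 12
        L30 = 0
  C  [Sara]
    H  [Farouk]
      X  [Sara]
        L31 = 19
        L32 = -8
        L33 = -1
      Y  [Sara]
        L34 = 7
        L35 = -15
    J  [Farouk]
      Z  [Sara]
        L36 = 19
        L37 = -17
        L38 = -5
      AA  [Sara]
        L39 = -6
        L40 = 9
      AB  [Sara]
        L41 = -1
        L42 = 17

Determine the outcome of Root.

K (Sara): min(20, -10, -3) = -10
L (Sara): min(-17, 3, 4) = -17
M (Sara): min(-17, -20, 9) = -20
N (Sara): min(17, 0) = 0
D (Farouk): max(-10, -17, -20, 0) = 0
P (Sara): min(10, -8) = -8
Q (Sara): min(-14, -18) = -18
R (Sara): min(18, 9, 6) = 6
E (Farouk): max(-8, -18, 6) = 6
A (Sara): min(0, 6) = 0
S (Sara): min(0, -9) = -9
T (Sara): min(-6, -2) = -6
U (Sara): min(-11, -10, -3) = -11
F (Farouk): max(-9, -6, -11) = -6
V (Sara): min(5, -20) = -20
W (Sara): min(7, 12, 0) = 0
G (Farouk): max(-20, 0) = 0
B (Sara): min(-6, 0) = -6
X (Sara): min(19, -8, -1) = -8
Y (Sara): min(7, -15) = -15
H (Farouk): max(-8, -15) = -8
Z (Sara): min(19, -17, -5) = -17
AA (Sara): min(-6, 9) = -6
AB (Sara): min(-1, 17) = -1
J (Farouk): max(-17, -6, -1) = -1
C (Sara): min(-8, -1) = -8
Root (Farouk): max(0, -6, -8) = 0

0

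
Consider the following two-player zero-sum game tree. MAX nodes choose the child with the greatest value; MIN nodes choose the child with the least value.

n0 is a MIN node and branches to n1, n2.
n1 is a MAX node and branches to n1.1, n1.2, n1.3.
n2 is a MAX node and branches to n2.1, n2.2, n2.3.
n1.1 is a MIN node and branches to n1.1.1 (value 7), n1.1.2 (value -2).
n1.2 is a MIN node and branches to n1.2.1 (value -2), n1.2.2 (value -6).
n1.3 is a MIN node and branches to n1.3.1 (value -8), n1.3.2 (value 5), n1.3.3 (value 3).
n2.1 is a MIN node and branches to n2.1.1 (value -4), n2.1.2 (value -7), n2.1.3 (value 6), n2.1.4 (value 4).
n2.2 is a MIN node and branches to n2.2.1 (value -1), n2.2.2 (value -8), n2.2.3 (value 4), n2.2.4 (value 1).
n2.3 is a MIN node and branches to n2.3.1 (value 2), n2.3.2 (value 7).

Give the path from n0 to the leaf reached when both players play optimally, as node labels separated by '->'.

n1.1 (MIN): min(7, -2) = -2
n1.2 (MIN): min(-2, -6) = -6
n1.3 (MIN): min(-8, 5, 3) = -8
n1 (MAX): max(-2, -6, -8) = -2
n2.1 (MIN): min(-4, -7, 6, 4) = -7
n2.2 (MIN): min(-1, -8, 4, 1) = -8
n2.3 (MIN): min(2, 7) = 2
n2 (MAX): max(-7, -8, 2) = 2
n0 (MIN): min(-2, 2) = -2
At n0, MIN picks n1 (lowest: -2).
At n1, MAX picks n1.1 (highest: -2).
At n1.1, MIN picks n1.1.2 (lowest: -2).
Terminal value -2.

n0 -> n1 -> n1.1 -> n1.1.2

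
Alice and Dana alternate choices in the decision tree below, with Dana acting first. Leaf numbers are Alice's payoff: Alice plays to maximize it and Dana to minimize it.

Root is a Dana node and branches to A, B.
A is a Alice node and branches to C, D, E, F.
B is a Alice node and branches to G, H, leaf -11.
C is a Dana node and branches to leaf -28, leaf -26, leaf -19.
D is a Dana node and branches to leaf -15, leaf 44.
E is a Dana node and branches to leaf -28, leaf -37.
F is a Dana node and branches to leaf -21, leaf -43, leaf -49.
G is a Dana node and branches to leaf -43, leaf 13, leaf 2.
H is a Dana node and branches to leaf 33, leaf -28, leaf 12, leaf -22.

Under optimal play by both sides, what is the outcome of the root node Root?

C (Dana): min(-28, -26, -19) = -28
D (Dana): min(-15, 44) = -15
E (Dana): min(-28, -37) = -37
F (Dana): min(-21, -43, -49) = -49
A (Alice): max(-28, -15, -37, -49) = -15
G (Dana): min(-43, 13, 2) = -43
H (Dana): min(33, -28, 12, -22) = -28
B (Alice): max(-43, -28, -11) = -11
Root (Dana): min(-15, -11) = -15

-15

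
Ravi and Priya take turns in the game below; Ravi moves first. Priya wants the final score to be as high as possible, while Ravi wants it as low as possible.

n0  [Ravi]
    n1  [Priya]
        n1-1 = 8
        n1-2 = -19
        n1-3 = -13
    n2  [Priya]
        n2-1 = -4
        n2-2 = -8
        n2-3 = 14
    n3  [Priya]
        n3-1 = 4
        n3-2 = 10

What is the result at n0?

8

n1 (Priya): max(8, -19, -13) = 8
n2 (Priya): max(-4, -8, 14) = 14
n3 (Priya): max(4, 10) = 10
n0 (Ravi): min(8, 14, 10) = 8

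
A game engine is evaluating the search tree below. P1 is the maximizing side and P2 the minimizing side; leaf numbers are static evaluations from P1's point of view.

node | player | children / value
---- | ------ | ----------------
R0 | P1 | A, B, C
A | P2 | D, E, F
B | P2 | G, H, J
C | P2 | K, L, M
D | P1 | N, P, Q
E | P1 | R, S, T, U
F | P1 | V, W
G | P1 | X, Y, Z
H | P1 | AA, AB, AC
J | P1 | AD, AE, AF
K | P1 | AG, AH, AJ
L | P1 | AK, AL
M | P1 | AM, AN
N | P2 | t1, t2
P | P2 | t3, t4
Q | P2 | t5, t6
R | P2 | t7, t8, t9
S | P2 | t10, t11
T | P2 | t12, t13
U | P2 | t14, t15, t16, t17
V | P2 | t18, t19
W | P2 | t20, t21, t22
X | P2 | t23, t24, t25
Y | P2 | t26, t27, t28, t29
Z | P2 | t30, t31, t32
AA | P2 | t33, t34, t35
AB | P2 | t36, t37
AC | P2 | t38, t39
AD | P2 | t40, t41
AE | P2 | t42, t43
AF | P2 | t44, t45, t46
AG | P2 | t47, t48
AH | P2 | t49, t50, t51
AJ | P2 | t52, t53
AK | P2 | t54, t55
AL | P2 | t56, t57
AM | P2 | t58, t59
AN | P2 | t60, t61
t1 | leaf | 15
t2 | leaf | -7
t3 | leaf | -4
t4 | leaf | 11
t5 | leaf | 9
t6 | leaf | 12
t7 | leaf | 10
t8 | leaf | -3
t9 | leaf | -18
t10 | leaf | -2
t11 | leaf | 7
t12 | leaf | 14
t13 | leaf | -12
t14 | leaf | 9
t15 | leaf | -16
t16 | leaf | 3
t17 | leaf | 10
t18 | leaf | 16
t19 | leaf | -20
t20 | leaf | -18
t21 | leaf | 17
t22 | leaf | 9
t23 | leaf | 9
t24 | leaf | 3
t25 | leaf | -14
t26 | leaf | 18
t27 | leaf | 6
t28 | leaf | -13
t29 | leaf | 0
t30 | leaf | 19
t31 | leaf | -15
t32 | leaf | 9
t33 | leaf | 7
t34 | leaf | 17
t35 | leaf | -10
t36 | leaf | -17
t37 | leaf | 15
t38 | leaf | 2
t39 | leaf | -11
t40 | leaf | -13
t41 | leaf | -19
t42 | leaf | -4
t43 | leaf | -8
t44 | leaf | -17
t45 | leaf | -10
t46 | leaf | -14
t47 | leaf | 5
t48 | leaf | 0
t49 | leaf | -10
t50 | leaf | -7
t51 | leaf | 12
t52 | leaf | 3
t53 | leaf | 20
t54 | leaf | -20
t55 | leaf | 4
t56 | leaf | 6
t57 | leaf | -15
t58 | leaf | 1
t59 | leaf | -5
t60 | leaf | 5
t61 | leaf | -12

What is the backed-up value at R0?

-13

N (P2): min(15, -7) = -7
P (P2): min(-4, 11) = -4
Q (P2): min(9, 12) = 9
D (P1): max(-7, -4, 9) = 9
R (P2): min(10, -3, -18) = -18
S (P2): min(-2, 7) = -2
T (P2): min(14, -12) = -12
U (P2): min(9, -16, 3, 10) = -16
E (P1): max(-18, -2, -12, -16) = -2
V (P2): min(16, -20) = -20
W (P2): min(-18, 17, 9) = -18
F (P1): max(-20, -18) = -18
A (P2): min(9, -2, -18) = -18
X (P2): min(9, 3, -14) = -14
Y (P2): min(18, 6, -13, 0) = -13
Z (P2): min(19, -15, 9) = -15
G (P1): max(-14, -13, -15) = -13
AA (P2): min(7, 17, -10) = -10
AB (P2): min(-17, 15) = -17
AC (P2): min(2, -11) = -11
H (P1): max(-10, -17, -11) = -10
AD (P2): min(-13, -19) = -19
AE (P2): min(-4, -8) = -8
AF (P2): min(-17, -10, -14) = -17
J (P1): max(-19, -8, -17) = -8
B (P2): min(-13, -10, -8) = -13
AG (P2): min(5, 0) = 0
AH (P2): min(-10, -7, 12) = -10
AJ (P2): min(3, 20) = 3
K (P1): max(0, -10, 3) = 3
AK (P2): min(-20, 4) = -20
AL (P2): min(6, -15) = -15
L (P1): max(-20, -15) = -15
AM (P2): min(1, -5) = -5
AN (P2): min(5, -12) = -12
M (P1): max(-5, -12) = -5
C (P2): min(3, -15, -5) = -15
R0 (P1): max(-18, -13, -15) = -13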